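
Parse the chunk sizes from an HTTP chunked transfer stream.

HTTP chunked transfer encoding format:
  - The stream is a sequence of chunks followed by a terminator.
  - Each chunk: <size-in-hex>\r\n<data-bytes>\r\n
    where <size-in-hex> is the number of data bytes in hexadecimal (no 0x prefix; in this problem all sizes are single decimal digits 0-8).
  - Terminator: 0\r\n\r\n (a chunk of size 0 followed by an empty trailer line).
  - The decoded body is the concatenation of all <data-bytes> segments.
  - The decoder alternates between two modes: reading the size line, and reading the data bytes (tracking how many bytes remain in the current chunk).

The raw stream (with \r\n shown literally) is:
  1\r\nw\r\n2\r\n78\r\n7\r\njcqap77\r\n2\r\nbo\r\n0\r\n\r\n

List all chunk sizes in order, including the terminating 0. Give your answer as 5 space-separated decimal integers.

Answer: 1 2 7 2 0

Derivation:
Chunk 1: stream[0..1]='1' size=0x1=1, data at stream[3..4]='w' -> body[0..1], body so far='w'
Chunk 2: stream[6..7]='2' size=0x2=2, data at stream[9..11]='78' -> body[1..3], body so far='w78'
Chunk 3: stream[13..14]='7' size=0x7=7, data at stream[16..23]='jcqap77' -> body[3..10], body so far='w78jcqap77'
Chunk 4: stream[25..26]='2' size=0x2=2, data at stream[28..30]='bo' -> body[10..12], body so far='w78jcqap77bo'
Chunk 5: stream[32..33]='0' size=0 (terminator). Final body='w78jcqap77bo' (12 bytes)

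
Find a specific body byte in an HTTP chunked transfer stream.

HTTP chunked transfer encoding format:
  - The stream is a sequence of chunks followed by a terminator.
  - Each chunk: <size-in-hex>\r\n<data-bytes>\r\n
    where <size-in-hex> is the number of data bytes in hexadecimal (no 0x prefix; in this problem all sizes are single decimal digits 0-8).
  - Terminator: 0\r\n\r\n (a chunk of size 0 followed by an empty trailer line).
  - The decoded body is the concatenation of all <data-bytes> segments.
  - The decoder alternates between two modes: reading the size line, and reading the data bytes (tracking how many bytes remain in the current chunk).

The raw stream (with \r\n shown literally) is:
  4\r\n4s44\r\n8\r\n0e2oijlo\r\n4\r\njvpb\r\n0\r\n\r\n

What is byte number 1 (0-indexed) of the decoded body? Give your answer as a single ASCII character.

Answer: s

Derivation:
Chunk 1: stream[0..1]='4' size=0x4=4, data at stream[3..7]='4s44' -> body[0..4], body so far='4s44'
Chunk 2: stream[9..10]='8' size=0x8=8, data at stream[12..20]='0e2oijlo' -> body[4..12], body so far='4s440e2oijlo'
Chunk 3: stream[22..23]='4' size=0x4=4, data at stream[25..29]='jvpb' -> body[12..16], body so far='4s440e2oijlojvpb'
Chunk 4: stream[31..32]='0' size=0 (terminator). Final body='4s440e2oijlojvpb' (16 bytes)
Body byte 1 = 's'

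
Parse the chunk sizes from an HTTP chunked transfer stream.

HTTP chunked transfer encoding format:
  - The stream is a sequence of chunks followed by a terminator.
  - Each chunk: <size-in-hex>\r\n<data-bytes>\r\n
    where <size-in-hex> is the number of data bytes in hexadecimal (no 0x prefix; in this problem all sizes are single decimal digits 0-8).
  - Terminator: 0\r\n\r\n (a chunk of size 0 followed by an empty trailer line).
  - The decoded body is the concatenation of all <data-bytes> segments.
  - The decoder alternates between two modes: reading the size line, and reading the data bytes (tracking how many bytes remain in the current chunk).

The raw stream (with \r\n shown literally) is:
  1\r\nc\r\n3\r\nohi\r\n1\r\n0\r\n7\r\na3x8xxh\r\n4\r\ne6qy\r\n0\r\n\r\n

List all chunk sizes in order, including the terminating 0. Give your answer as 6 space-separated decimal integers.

Chunk 1: stream[0..1]='1' size=0x1=1, data at stream[3..4]='c' -> body[0..1], body so far='c'
Chunk 2: stream[6..7]='3' size=0x3=3, data at stream[9..12]='ohi' -> body[1..4], body so far='cohi'
Chunk 3: stream[14..15]='1' size=0x1=1, data at stream[17..18]='0' -> body[4..5], body so far='cohi0'
Chunk 4: stream[20..21]='7' size=0x7=7, data at stream[23..30]='a3x8xxh' -> body[5..12], body so far='cohi0a3x8xxh'
Chunk 5: stream[32..33]='4' size=0x4=4, data at stream[35..39]='e6qy' -> body[12..16], body so far='cohi0a3x8xxhe6qy'
Chunk 6: stream[41..42]='0' size=0 (terminator). Final body='cohi0a3x8xxhe6qy' (16 bytes)

Answer: 1 3 1 7 4 0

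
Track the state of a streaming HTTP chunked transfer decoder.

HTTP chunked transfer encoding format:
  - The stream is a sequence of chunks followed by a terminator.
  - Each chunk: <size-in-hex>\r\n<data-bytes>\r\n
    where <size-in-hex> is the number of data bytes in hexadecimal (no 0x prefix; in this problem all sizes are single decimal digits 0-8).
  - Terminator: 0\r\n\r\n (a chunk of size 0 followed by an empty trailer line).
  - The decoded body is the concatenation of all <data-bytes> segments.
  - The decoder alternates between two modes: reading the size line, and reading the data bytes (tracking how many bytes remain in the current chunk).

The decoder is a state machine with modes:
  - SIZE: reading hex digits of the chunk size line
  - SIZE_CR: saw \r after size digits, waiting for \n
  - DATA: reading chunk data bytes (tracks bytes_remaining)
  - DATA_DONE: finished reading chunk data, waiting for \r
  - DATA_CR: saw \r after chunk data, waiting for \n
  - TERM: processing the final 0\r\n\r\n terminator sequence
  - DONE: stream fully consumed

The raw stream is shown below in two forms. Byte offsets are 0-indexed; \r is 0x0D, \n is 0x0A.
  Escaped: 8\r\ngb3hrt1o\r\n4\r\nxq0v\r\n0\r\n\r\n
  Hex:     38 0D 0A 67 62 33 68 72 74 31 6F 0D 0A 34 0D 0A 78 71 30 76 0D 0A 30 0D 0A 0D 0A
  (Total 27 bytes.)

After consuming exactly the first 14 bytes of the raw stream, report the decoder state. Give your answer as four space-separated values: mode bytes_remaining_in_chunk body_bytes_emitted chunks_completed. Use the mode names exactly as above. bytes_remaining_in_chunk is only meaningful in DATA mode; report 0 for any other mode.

Byte 0 = '8': mode=SIZE remaining=0 emitted=0 chunks_done=0
Byte 1 = 0x0D: mode=SIZE_CR remaining=0 emitted=0 chunks_done=0
Byte 2 = 0x0A: mode=DATA remaining=8 emitted=0 chunks_done=0
Byte 3 = 'g': mode=DATA remaining=7 emitted=1 chunks_done=0
Byte 4 = 'b': mode=DATA remaining=6 emitted=2 chunks_done=0
Byte 5 = '3': mode=DATA remaining=5 emitted=3 chunks_done=0
Byte 6 = 'h': mode=DATA remaining=4 emitted=4 chunks_done=0
Byte 7 = 'r': mode=DATA remaining=3 emitted=5 chunks_done=0
Byte 8 = 't': mode=DATA remaining=2 emitted=6 chunks_done=0
Byte 9 = '1': mode=DATA remaining=1 emitted=7 chunks_done=0
Byte 10 = 'o': mode=DATA_DONE remaining=0 emitted=8 chunks_done=0
Byte 11 = 0x0D: mode=DATA_CR remaining=0 emitted=8 chunks_done=0
Byte 12 = 0x0A: mode=SIZE remaining=0 emitted=8 chunks_done=1
Byte 13 = '4': mode=SIZE remaining=0 emitted=8 chunks_done=1

Answer: SIZE 0 8 1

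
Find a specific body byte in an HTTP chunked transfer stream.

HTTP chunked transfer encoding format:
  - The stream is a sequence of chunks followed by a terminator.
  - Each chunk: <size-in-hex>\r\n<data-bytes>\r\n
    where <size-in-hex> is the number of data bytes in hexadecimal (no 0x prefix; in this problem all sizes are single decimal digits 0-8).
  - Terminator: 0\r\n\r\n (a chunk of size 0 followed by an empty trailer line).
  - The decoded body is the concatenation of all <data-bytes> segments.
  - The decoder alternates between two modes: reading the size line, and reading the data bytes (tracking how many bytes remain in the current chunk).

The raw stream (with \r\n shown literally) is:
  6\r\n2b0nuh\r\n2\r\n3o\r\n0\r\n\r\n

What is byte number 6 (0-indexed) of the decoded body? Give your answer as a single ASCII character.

Answer: 3

Derivation:
Chunk 1: stream[0..1]='6' size=0x6=6, data at stream[3..9]='2b0nuh' -> body[0..6], body so far='2b0nuh'
Chunk 2: stream[11..12]='2' size=0x2=2, data at stream[14..16]='3o' -> body[6..8], body so far='2b0nuh3o'
Chunk 3: stream[18..19]='0' size=0 (terminator). Final body='2b0nuh3o' (8 bytes)
Body byte 6 = '3'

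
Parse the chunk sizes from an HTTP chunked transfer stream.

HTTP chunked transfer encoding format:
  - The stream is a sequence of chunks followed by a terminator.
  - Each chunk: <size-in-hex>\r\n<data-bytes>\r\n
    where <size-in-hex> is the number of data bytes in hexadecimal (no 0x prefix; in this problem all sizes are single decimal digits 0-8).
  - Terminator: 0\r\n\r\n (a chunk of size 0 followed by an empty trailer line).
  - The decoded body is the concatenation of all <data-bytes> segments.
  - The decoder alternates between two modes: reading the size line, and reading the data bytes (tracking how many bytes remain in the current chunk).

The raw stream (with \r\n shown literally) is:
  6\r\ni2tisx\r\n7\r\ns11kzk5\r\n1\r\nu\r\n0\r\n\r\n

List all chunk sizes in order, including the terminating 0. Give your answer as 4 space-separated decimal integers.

Chunk 1: stream[0..1]='6' size=0x6=6, data at stream[3..9]='i2tisx' -> body[0..6], body so far='i2tisx'
Chunk 2: stream[11..12]='7' size=0x7=7, data at stream[14..21]='s11kzk5' -> body[6..13], body so far='i2tisxs11kzk5'
Chunk 3: stream[23..24]='1' size=0x1=1, data at stream[26..27]='u' -> body[13..14], body so far='i2tisxs11kzk5u'
Chunk 4: stream[29..30]='0' size=0 (terminator). Final body='i2tisxs11kzk5u' (14 bytes)

Answer: 6 7 1 0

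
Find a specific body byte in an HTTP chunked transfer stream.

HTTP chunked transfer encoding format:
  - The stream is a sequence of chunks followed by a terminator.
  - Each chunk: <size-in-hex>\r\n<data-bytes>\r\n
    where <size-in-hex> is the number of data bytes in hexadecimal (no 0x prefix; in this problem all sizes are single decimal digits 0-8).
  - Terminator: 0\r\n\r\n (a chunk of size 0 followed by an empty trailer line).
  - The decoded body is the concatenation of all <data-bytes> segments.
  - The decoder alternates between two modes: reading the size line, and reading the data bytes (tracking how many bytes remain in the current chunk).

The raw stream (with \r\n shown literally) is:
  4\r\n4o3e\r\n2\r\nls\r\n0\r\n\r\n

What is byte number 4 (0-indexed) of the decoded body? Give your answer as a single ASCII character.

Answer: l

Derivation:
Chunk 1: stream[0..1]='4' size=0x4=4, data at stream[3..7]='4o3e' -> body[0..4], body so far='4o3e'
Chunk 2: stream[9..10]='2' size=0x2=2, data at stream[12..14]='ls' -> body[4..6], body so far='4o3els'
Chunk 3: stream[16..17]='0' size=0 (terminator). Final body='4o3els' (6 bytes)
Body byte 4 = 'l'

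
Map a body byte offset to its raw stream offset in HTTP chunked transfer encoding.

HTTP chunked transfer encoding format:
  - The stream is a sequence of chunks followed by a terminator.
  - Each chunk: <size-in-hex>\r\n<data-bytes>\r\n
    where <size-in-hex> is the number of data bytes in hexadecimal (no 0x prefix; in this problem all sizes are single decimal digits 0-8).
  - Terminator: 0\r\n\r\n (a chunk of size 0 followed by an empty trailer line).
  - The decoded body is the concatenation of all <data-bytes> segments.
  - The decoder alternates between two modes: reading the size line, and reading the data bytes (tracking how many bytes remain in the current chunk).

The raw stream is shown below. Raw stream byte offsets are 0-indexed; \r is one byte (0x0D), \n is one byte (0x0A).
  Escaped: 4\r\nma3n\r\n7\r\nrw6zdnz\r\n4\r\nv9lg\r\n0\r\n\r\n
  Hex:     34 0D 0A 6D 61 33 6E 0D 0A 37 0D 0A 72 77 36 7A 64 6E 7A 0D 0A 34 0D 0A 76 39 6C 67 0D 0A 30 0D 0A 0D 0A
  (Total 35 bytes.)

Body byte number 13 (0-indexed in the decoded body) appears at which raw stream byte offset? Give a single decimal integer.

Chunk 1: stream[0..1]='4' size=0x4=4, data at stream[3..7]='ma3n' -> body[0..4], body so far='ma3n'
Chunk 2: stream[9..10]='7' size=0x7=7, data at stream[12..19]='rw6zdnz' -> body[4..11], body so far='ma3nrw6zdnz'
Chunk 3: stream[21..22]='4' size=0x4=4, data at stream[24..28]='v9lg' -> body[11..15], body so far='ma3nrw6zdnzv9lg'
Chunk 4: stream[30..31]='0' size=0 (terminator). Final body='ma3nrw6zdnzv9lg' (15 bytes)
Body byte 13 at stream offset 26

Answer: 26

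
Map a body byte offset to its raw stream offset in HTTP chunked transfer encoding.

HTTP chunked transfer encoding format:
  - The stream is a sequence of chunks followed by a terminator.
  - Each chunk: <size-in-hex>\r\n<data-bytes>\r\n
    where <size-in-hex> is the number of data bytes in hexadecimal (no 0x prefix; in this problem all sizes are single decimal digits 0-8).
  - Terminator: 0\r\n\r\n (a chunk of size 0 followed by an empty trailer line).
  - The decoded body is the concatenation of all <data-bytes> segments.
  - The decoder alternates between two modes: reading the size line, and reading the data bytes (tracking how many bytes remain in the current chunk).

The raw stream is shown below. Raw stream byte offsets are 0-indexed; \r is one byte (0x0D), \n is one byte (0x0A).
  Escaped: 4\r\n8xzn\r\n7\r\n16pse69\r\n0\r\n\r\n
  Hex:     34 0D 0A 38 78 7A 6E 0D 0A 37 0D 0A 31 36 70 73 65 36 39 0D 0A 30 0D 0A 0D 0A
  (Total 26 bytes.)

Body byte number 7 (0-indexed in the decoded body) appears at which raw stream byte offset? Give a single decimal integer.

Answer: 15

Derivation:
Chunk 1: stream[0..1]='4' size=0x4=4, data at stream[3..7]='8xzn' -> body[0..4], body so far='8xzn'
Chunk 2: stream[9..10]='7' size=0x7=7, data at stream[12..19]='16pse69' -> body[4..11], body so far='8xzn16pse69'
Chunk 3: stream[21..22]='0' size=0 (terminator). Final body='8xzn16pse69' (11 bytes)
Body byte 7 at stream offset 15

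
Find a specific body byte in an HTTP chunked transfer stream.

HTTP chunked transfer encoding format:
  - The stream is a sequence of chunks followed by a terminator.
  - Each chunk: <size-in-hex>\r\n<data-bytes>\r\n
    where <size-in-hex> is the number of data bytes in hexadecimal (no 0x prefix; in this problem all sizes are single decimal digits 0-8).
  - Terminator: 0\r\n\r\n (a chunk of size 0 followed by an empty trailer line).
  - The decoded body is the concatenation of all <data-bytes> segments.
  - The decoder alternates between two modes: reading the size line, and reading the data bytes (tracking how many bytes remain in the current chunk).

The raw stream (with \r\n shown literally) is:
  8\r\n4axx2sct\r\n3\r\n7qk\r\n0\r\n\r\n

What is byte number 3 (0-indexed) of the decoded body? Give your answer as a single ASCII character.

Answer: x

Derivation:
Chunk 1: stream[0..1]='8' size=0x8=8, data at stream[3..11]='4axx2sct' -> body[0..8], body so far='4axx2sct'
Chunk 2: stream[13..14]='3' size=0x3=3, data at stream[16..19]='7qk' -> body[8..11], body so far='4axx2sct7qk'
Chunk 3: stream[21..22]='0' size=0 (terminator). Final body='4axx2sct7qk' (11 bytes)
Body byte 3 = 'x'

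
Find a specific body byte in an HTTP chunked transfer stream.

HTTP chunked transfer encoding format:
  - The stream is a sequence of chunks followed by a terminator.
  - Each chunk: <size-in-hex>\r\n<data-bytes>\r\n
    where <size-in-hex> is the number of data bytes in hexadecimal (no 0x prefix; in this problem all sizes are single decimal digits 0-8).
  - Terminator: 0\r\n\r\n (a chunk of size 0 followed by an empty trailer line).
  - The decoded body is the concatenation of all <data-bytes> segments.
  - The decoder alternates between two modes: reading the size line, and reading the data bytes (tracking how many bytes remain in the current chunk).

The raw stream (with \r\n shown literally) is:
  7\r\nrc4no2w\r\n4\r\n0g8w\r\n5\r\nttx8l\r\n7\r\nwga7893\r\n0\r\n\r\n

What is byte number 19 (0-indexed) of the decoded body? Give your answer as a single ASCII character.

Chunk 1: stream[0..1]='7' size=0x7=7, data at stream[3..10]='rc4no2w' -> body[0..7], body so far='rc4no2w'
Chunk 2: stream[12..13]='4' size=0x4=4, data at stream[15..19]='0g8w' -> body[7..11], body so far='rc4no2w0g8w'
Chunk 3: stream[21..22]='5' size=0x5=5, data at stream[24..29]='ttx8l' -> body[11..16], body so far='rc4no2w0g8wttx8l'
Chunk 4: stream[31..32]='7' size=0x7=7, data at stream[34..41]='wga7893' -> body[16..23], body so far='rc4no2w0g8wttx8lwga7893'
Chunk 5: stream[43..44]='0' size=0 (terminator). Final body='rc4no2w0g8wttx8lwga7893' (23 bytes)
Body byte 19 = '7'

Answer: 7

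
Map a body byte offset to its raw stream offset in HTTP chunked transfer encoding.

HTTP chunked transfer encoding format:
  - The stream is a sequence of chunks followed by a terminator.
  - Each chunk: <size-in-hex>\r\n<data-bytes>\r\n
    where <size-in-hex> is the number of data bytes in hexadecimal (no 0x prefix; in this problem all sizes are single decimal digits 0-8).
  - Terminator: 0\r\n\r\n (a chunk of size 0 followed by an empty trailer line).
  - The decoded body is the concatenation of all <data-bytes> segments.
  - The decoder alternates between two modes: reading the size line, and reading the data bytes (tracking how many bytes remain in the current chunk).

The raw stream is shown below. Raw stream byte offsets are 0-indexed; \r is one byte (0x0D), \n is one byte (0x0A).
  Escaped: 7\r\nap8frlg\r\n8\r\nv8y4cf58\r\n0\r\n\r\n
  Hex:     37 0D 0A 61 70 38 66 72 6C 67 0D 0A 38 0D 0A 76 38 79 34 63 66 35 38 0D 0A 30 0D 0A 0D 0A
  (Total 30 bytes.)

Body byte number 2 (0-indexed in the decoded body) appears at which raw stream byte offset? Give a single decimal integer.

Answer: 5

Derivation:
Chunk 1: stream[0..1]='7' size=0x7=7, data at stream[3..10]='ap8frlg' -> body[0..7], body so far='ap8frlg'
Chunk 2: stream[12..13]='8' size=0x8=8, data at stream[15..23]='v8y4cf58' -> body[7..15], body so far='ap8frlgv8y4cf58'
Chunk 3: stream[25..26]='0' size=0 (terminator). Final body='ap8frlgv8y4cf58' (15 bytes)
Body byte 2 at stream offset 5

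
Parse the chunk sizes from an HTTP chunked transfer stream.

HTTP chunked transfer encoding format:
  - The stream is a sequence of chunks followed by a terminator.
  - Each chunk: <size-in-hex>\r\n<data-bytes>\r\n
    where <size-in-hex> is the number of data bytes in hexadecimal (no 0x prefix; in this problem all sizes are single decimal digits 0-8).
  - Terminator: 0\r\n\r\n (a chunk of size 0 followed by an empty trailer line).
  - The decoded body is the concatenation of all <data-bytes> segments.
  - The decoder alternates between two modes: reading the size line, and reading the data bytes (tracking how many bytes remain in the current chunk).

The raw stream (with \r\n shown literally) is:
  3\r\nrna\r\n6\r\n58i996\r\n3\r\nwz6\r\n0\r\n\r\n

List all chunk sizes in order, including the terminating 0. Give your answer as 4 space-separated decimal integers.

Chunk 1: stream[0..1]='3' size=0x3=3, data at stream[3..6]='rna' -> body[0..3], body so far='rna'
Chunk 2: stream[8..9]='6' size=0x6=6, data at stream[11..17]='58i996' -> body[3..9], body so far='rna58i996'
Chunk 3: stream[19..20]='3' size=0x3=3, data at stream[22..25]='wz6' -> body[9..12], body so far='rna58i996wz6'
Chunk 4: stream[27..28]='0' size=0 (terminator). Final body='rna58i996wz6' (12 bytes)

Answer: 3 6 3 0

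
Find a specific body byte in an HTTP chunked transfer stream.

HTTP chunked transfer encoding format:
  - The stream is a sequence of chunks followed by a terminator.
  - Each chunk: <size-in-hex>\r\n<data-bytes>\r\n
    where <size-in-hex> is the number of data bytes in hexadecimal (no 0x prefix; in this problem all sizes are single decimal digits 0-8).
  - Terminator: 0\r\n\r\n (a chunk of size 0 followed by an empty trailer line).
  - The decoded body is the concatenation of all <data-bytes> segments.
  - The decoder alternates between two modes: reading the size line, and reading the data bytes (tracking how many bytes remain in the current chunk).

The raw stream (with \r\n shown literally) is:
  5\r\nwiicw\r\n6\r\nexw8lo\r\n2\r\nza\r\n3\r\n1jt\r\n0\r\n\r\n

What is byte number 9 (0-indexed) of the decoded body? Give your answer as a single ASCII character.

Chunk 1: stream[0..1]='5' size=0x5=5, data at stream[3..8]='wiicw' -> body[0..5], body so far='wiicw'
Chunk 2: stream[10..11]='6' size=0x6=6, data at stream[13..19]='exw8lo' -> body[5..11], body so far='wiicwexw8lo'
Chunk 3: stream[21..22]='2' size=0x2=2, data at stream[24..26]='za' -> body[11..13], body so far='wiicwexw8loza'
Chunk 4: stream[28..29]='3' size=0x3=3, data at stream[31..34]='1jt' -> body[13..16], body so far='wiicwexw8loza1jt'
Chunk 5: stream[36..37]='0' size=0 (terminator). Final body='wiicwexw8loza1jt' (16 bytes)
Body byte 9 = 'l'

Answer: l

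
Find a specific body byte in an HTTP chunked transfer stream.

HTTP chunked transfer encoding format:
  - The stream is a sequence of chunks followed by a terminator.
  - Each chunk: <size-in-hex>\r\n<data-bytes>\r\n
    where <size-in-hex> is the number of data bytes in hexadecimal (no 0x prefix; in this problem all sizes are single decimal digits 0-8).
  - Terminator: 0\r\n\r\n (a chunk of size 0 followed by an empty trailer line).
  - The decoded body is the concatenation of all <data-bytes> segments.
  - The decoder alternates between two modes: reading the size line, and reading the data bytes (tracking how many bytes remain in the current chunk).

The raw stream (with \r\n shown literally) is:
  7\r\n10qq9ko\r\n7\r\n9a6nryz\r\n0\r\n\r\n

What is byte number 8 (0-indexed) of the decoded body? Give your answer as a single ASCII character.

Answer: a

Derivation:
Chunk 1: stream[0..1]='7' size=0x7=7, data at stream[3..10]='10qq9ko' -> body[0..7], body so far='10qq9ko'
Chunk 2: stream[12..13]='7' size=0x7=7, data at stream[15..22]='9a6nryz' -> body[7..14], body so far='10qq9ko9a6nryz'
Chunk 3: stream[24..25]='0' size=0 (terminator). Final body='10qq9ko9a6nryz' (14 bytes)
Body byte 8 = 'a'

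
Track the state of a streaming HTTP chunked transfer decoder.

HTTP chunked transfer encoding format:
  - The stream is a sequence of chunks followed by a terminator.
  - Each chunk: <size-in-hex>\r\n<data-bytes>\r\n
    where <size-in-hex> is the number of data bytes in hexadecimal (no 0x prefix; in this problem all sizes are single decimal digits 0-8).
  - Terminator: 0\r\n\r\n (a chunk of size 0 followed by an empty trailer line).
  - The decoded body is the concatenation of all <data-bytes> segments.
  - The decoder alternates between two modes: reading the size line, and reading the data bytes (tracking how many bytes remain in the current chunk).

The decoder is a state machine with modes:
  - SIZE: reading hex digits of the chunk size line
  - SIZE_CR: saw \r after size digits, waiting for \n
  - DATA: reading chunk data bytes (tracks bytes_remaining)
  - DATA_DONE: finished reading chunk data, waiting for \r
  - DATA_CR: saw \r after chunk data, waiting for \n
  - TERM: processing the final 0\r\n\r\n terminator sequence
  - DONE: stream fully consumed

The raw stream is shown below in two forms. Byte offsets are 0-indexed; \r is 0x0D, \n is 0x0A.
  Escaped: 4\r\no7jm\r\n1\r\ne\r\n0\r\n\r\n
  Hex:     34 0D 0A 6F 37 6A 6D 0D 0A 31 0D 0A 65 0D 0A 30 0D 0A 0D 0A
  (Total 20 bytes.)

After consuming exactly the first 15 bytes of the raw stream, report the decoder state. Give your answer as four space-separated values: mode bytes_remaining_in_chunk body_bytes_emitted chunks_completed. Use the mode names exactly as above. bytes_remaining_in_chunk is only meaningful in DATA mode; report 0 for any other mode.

Answer: SIZE 0 5 2

Derivation:
Byte 0 = '4': mode=SIZE remaining=0 emitted=0 chunks_done=0
Byte 1 = 0x0D: mode=SIZE_CR remaining=0 emitted=0 chunks_done=0
Byte 2 = 0x0A: mode=DATA remaining=4 emitted=0 chunks_done=0
Byte 3 = 'o': mode=DATA remaining=3 emitted=1 chunks_done=0
Byte 4 = '7': mode=DATA remaining=2 emitted=2 chunks_done=0
Byte 5 = 'j': mode=DATA remaining=1 emitted=3 chunks_done=0
Byte 6 = 'm': mode=DATA_DONE remaining=0 emitted=4 chunks_done=0
Byte 7 = 0x0D: mode=DATA_CR remaining=0 emitted=4 chunks_done=0
Byte 8 = 0x0A: mode=SIZE remaining=0 emitted=4 chunks_done=1
Byte 9 = '1': mode=SIZE remaining=0 emitted=4 chunks_done=1
Byte 10 = 0x0D: mode=SIZE_CR remaining=0 emitted=4 chunks_done=1
Byte 11 = 0x0A: mode=DATA remaining=1 emitted=4 chunks_done=1
Byte 12 = 'e': mode=DATA_DONE remaining=0 emitted=5 chunks_done=1
Byte 13 = 0x0D: mode=DATA_CR remaining=0 emitted=5 chunks_done=1
Byte 14 = 0x0A: mode=SIZE remaining=0 emitted=5 chunks_done=2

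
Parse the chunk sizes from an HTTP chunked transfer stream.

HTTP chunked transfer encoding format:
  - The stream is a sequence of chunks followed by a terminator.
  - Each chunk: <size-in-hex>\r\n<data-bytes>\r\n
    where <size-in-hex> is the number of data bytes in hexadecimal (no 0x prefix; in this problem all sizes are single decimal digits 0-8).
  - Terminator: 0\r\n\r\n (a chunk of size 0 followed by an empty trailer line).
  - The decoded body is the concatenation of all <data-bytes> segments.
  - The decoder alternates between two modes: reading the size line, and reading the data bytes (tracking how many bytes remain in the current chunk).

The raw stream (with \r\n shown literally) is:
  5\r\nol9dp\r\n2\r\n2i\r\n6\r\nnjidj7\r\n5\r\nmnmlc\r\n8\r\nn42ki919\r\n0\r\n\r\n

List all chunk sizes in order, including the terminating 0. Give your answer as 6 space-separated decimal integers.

Answer: 5 2 6 5 8 0

Derivation:
Chunk 1: stream[0..1]='5' size=0x5=5, data at stream[3..8]='ol9dp' -> body[0..5], body so far='ol9dp'
Chunk 2: stream[10..11]='2' size=0x2=2, data at stream[13..15]='2i' -> body[5..7], body so far='ol9dp2i'
Chunk 3: stream[17..18]='6' size=0x6=6, data at stream[20..26]='njidj7' -> body[7..13], body so far='ol9dp2injidj7'
Chunk 4: stream[28..29]='5' size=0x5=5, data at stream[31..36]='mnmlc' -> body[13..18], body so far='ol9dp2injidj7mnmlc'
Chunk 5: stream[38..39]='8' size=0x8=8, data at stream[41..49]='n42ki919' -> body[18..26], body so far='ol9dp2injidj7mnmlcn42ki919'
Chunk 6: stream[51..52]='0' size=0 (terminator). Final body='ol9dp2injidj7mnmlcn42ki919' (26 bytes)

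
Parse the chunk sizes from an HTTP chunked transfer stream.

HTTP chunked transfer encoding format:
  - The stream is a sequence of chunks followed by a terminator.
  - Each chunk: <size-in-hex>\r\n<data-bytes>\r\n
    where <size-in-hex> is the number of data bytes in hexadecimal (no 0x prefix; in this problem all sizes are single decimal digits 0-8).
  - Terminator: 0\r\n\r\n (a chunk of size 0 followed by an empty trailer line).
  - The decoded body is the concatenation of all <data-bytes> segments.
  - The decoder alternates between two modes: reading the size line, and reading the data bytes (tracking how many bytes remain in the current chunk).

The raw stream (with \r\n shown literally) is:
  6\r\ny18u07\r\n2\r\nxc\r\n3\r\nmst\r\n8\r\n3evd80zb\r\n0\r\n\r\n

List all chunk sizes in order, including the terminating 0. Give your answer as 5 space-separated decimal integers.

Chunk 1: stream[0..1]='6' size=0x6=6, data at stream[3..9]='y18u07' -> body[0..6], body so far='y18u07'
Chunk 2: stream[11..12]='2' size=0x2=2, data at stream[14..16]='xc' -> body[6..8], body so far='y18u07xc'
Chunk 3: stream[18..19]='3' size=0x3=3, data at stream[21..24]='mst' -> body[8..11], body so far='y18u07xcmst'
Chunk 4: stream[26..27]='8' size=0x8=8, data at stream[29..37]='3evd80zb' -> body[11..19], body so far='y18u07xcmst3evd80zb'
Chunk 5: stream[39..40]='0' size=0 (terminator). Final body='y18u07xcmst3evd80zb' (19 bytes)

Answer: 6 2 3 8 0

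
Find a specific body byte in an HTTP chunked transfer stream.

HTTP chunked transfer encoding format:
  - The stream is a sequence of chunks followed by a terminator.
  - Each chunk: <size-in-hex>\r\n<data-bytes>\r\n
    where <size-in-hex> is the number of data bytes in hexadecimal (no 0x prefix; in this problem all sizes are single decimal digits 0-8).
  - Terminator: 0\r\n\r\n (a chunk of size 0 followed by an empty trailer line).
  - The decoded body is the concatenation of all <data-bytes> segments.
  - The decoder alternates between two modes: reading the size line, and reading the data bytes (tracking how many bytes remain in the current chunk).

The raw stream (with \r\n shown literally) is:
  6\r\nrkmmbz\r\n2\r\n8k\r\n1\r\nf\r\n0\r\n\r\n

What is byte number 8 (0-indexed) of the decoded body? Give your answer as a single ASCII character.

Answer: f

Derivation:
Chunk 1: stream[0..1]='6' size=0x6=6, data at stream[3..9]='rkmmbz' -> body[0..6], body so far='rkmmbz'
Chunk 2: stream[11..12]='2' size=0x2=2, data at stream[14..16]='8k' -> body[6..8], body so far='rkmmbz8k'
Chunk 3: stream[18..19]='1' size=0x1=1, data at stream[21..22]='f' -> body[8..9], body so far='rkmmbz8kf'
Chunk 4: stream[24..25]='0' size=0 (terminator). Final body='rkmmbz8kf' (9 bytes)
Body byte 8 = 'f'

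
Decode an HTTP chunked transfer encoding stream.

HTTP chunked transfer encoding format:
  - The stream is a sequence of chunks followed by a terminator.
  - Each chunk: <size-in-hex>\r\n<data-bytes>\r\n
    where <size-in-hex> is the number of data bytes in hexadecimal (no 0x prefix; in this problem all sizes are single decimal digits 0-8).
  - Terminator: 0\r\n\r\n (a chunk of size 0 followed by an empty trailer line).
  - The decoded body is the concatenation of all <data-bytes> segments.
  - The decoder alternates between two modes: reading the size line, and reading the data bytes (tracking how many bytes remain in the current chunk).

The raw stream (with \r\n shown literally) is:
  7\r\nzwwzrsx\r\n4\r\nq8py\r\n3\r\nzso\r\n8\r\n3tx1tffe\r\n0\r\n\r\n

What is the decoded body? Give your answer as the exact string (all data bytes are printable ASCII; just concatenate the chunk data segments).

Chunk 1: stream[0..1]='7' size=0x7=7, data at stream[3..10]='zwwzrsx' -> body[0..7], body so far='zwwzrsx'
Chunk 2: stream[12..13]='4' size=0x4=4, data at stream[15..19]='q8py' -> body[7..11], body so far='zwwzrsxq8py'
Chunk 3: stream[21..22]='3' size=0x3=3, data at stream[24..27]='zso' -> body[11..14], body so far='zwwzrsxq8pyzso'
Chunk 4: stream[29..30]='8' size=0x8=8, data at stream[32..40]='3tx1tffe' -> body[14..22], body so far='zwwzrsxq8pyzso3tx1tffe'
Chunk 5: stream[42..43]='0' size=0 (terminator). Final body='zwwzrsxq8pyzso3tx1tffe' (22 bytes)

Answer: zwwzrsxq8pyzso3tx1tffe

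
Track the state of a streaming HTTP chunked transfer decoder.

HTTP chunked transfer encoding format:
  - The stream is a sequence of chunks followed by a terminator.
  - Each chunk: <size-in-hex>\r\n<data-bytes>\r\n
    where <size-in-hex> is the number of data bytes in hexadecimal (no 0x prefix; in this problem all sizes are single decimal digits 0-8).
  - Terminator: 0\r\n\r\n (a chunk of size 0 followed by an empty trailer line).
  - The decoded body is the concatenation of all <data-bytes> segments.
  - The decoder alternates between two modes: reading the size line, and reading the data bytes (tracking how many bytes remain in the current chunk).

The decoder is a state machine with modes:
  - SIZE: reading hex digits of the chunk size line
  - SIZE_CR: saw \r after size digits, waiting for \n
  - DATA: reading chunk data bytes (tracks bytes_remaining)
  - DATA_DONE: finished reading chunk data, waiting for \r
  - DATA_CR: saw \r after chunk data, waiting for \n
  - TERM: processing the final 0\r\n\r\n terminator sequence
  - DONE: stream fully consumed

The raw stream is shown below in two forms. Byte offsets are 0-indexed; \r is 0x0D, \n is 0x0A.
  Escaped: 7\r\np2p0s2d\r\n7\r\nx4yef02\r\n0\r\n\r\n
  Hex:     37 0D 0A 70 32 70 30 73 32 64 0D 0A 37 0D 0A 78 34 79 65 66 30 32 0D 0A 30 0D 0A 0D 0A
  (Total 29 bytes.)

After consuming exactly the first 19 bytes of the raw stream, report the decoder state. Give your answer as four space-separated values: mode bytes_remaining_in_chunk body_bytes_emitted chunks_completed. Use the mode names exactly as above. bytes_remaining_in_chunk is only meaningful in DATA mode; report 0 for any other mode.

Byte 0 = '7': mode=SIZE remaining=0 emitted=0 chunks_done=0
Byte 1 = 0x0D: mode=SIZE_CR remaining=0 emitted=0 chunks_done=0
Byte 2 = 0x0A: mode=DATA remaining=7 emitted=0 chunks_done=0
Byte 3 = 'p': mode=DATA remaining=6 emitted=1 chunks_done=0
Byte 4 = '2': mode=DATA remaining=5 emitted=2 chunks_done=0
Byte 5 = 'p': mode=DATA remaining=4 emitted=3 chunks_done=0
Byte 6 = '0': mode=DATA remaining=3 emitted=4 chunks_done=0
Byte 7 = 's': mode=DATA remaining=2 emitted=5 chunks_done=0
Byte 8 = '2': mode=DATA remaining=1 emitted=6 chunks_done=0
Byte 9 = 'd': mode=DATA_DONE remaining=0 emitted=7 chunks_done=0
Byte 10 = 0x0D: mode=DATA_CR remaining=0 emitted=7 chunks_done=0
Byte 11 = 0x0A: mode=SIZE remaining=0 emitted=7 chunks_done=1
Byte 12 = '7': mode=SIZE remaining=0 emitted=7 chunks_done=1
Byte 13 = 0x0D: mode=SIZE_CR remaining=0 emitted=7 chunks_done=1
Byte 14 = 0x0A: mode=DATA remaining=7 emitted=7 chunks_done=1
Byte 15 = 'x': mode=DATA remaining=6 emitted=8 chunks_done=1
Byte 16 = '4': mode=DATA remaining=5 emitted=9 chunks_done=1
Byte 17 = 'y': mode=DATA remaining=4 emitted=10 chunks_done=1
Byte 18 = 'e': mode=DATA remaining=3 emitted=11 chunks_done=1

Answer: DATA 3 11 1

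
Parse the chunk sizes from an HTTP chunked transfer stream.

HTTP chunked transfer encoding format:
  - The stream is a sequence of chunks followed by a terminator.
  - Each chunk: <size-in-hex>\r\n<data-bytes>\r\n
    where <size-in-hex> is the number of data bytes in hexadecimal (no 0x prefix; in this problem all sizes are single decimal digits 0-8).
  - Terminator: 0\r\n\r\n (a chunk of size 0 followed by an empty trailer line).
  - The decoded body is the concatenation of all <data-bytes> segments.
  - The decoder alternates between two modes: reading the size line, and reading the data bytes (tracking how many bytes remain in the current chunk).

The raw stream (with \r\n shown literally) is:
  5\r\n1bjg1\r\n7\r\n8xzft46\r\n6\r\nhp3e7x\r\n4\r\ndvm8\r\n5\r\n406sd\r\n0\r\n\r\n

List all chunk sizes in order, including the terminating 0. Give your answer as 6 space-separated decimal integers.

Chunk 1: stream[0..1]='5' size=0x5=5, data at stream[3..8]='1bjg1' -> body[0..5], body so far='1bjg1'
Chunk 2: stream[10..11]='7' size=0x7=7, data at stream[13..20]='8xzft46' -> body[5..12], body so far='1bjg18xzft46'
Chunk 3: stream[22..23]='6' size=0x6=6, data at stream[25..31]='hp3e7x' -> body[12..18], body so far='1bjg18xzft46hp3e7x'
Chunk 4: stream[33..34]='4' size=0x4=4, data at stream[36..40]='dvm8' -> body[18..22], body so far='1bjg18xzft46hp3e7xdvm8'
Chunk 5: stream[42..43]='5' size=0x5=5, data at stream[45..50]='406sd' -> body[22..27], body so far='1bjg18xzft46hp3e7xdvm8406sd'
Chunk 6: stream[52..53]='0' size=0 (terminator). Final body='1bjg18xzft46hp3e7xdvm8406sd' (27 bytes)

Answer: 5 7 6 4 5 0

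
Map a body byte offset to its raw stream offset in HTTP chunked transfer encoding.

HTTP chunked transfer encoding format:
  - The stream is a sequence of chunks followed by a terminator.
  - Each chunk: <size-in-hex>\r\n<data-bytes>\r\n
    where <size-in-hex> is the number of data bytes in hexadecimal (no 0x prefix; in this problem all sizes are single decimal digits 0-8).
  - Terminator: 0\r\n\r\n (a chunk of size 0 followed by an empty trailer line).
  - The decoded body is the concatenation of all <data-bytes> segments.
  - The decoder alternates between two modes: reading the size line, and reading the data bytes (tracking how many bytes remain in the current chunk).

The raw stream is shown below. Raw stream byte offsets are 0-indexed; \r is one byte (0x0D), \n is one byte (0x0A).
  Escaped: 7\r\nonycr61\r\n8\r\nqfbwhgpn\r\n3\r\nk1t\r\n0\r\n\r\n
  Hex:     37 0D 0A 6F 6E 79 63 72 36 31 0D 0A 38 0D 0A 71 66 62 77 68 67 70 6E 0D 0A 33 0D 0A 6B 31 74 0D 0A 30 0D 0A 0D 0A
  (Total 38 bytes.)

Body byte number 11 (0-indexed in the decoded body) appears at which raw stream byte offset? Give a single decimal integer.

Chunk 1: stream[0..1]='7' size=0x7=7, data at stream[3..10]='onycr61' -> body[0..7], body so far='onycr61'
Chunk 2: stream[12..13]='8' size=0x8=8, data at stream[15..23]='qfbwhgpn' -> body[7..15], body so far='onycr61qfbwhgpn'
Chunk 3: stream[25..26]='3' size=0x3=3, data at stream[28..31]='k1t' -> body[15..18], body so far='onycr61qfbwhgpnk1t'
Chunk 4: stream[33..34]='0' size=0 (terminator). Final body='onycr61qfbwhgpnk1t' (18 bytes)
Body byte 11 at stream offset 19

Answer: 19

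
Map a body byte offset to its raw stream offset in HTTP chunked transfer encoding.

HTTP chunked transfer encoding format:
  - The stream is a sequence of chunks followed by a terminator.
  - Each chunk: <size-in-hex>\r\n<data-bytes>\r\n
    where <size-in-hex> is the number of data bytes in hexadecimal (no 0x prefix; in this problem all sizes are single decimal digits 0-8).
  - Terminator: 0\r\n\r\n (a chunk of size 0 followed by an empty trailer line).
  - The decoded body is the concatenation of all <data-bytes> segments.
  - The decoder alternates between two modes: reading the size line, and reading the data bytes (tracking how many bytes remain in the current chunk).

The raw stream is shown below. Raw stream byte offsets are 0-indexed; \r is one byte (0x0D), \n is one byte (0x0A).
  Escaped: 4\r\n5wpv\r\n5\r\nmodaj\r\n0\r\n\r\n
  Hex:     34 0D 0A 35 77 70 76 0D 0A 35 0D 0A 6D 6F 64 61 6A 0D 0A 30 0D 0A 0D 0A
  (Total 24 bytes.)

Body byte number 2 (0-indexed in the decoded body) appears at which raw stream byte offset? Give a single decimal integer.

Chunk 1: stream[0..1]='4' size=0x4=4, data at stream[3..7]='5wpv' -> body[0..4], body so far='5wpv'
Chunk 2: stream[9..10]='5' size=0x5=5, data at stream[12..17]='modaj' -> body[4..9], body so far='5wpvmodaj'
Chunk 3: stream[19..20]='0' size=0 (terminator). Final body='5wpvmodaj' (9 bytes)
Body byte 2 at stream offset 5

Answer: 5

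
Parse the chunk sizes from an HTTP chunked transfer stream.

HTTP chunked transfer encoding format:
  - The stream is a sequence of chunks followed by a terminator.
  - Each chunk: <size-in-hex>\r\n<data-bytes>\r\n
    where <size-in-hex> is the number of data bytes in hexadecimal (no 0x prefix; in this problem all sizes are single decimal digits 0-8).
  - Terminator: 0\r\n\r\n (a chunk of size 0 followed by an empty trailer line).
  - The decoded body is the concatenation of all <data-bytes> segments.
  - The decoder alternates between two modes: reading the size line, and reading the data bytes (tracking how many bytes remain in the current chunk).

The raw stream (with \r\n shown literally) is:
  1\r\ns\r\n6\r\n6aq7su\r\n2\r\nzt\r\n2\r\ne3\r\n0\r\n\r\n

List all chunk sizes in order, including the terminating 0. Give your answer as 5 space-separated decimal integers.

Chunk 1: stream[0..1]='1' size=0x1=1, data at stream[3..4]='s' -> body[0..1], body so far='s'
Chunk 2: stream[6..7]='6' size=0x6=6, data at stream[9..15]='6aq7su' -> body[1..7], body so far='s6aq7su'
Chunk 3: stream[17..18]='2' size=0x2=2, data at stream[20..22]='zt' -> body[7..9], body so far='s6aq7suzt'
Chunk 4: stream[24..25]='2' size=0x2=2, data at stream[27..29]='e3' -> body[9..11], body so far='s6aq7suzte3'
Chunk 5: stream[31..32]='0' size=0 (terminator). Final body='s6aq7suzte3' (11 bytes)

Answer: 1 6 2 2 0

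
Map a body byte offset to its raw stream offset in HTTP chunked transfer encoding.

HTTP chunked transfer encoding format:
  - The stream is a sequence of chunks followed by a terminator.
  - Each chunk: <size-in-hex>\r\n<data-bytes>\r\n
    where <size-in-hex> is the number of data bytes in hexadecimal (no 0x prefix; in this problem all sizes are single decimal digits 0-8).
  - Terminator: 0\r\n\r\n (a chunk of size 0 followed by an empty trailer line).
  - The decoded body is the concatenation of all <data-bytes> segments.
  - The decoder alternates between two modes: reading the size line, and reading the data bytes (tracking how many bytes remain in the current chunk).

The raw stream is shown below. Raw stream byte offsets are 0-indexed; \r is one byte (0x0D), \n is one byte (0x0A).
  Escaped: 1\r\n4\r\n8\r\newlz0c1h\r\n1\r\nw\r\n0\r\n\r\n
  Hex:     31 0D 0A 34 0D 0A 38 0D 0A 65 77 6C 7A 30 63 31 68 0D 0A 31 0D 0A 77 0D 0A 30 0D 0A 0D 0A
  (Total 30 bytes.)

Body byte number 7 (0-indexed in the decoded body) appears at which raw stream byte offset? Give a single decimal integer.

Chunk 1: stream[0..1]='1' size=0x1=1, data at stream[3..4]='4' -> body[0..1], body so far='4'
Chunk 2: stream[6..7]='8' size=0x8=8, data at stream[9..17]='ewlz0c1h' -> body[1..9], body so far='4ewlz0c1h'
Chunk 3: stream[19..20]='1' size=0x1=1, data at stream[22..23]='w' -> body[9..10], body so far='4ewlz0c1hw'
Chunk 4: stream[25..26]='0' size=0 (terminator). Final body='4ewlz0c1hw' (10 bytes)
Body byte 7 at stream offset 15

Answer: 15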